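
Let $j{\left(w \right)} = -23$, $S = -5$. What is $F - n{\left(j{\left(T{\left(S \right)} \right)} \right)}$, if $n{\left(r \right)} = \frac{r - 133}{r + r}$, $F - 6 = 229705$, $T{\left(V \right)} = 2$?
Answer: $\frac{5283275}{23} \approx 2.2971 \cdot 10^{5}$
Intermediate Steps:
$F = 229711$ ($F = 6 + 229705 = 229711$)
$n{\left(r \right)} = \frac{-133 + r}{2 r}$
$F - n{\left(j{\left(T{\left(S \right)} \right)} \right)} = 229711 - \frac{-133 - 23}{2 \left(-23\right)} = 229711 - \frac{1}{2} \left(- \frac{1}{23}\right) \left(-156\right) = 229711 - \frac{78}{23} = \frac{5283275}{23}$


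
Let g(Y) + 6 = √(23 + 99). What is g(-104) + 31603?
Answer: 31597 + √122 ≈ 31608.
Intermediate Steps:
g(Y) = -6 + √122 (g(Y) = -6 + √(23 + 99) = -6 + √122)
g(-104) + 31603 = (-6 + √122) + 31603 = 31597 + √122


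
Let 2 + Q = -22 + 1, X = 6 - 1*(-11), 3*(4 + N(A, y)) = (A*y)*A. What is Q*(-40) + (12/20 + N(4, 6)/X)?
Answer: 78391/85 ≈ 922.25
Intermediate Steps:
N(A, y) = -4 + y*A**2/3 (N(A, y) = -4 + ((A*y)*A)/3 = -4 + (y*A**2)/3 = -4 + y*A**2/3)
X = 17 (X = 6 + 11 = 17)
Q = -23 (Q = -2 + (-22 + 1) = -2 - 21 = -23)
Q*(-40) + (12/20 + N(4, 6)/X) = -23*(-40) + (12/20 + (-4 + (1/3)*6*4**2)/17) = 920 + (12*(1/20) + (-4 + (1/3)*6*16)*(1/17)) = 920 + (3/5 + (-4 + 32)*(1/17)) = 920 + (3/5 + 28*(1/17)) = 920 + (3/5 + 28/17) = 920 + 191/85 = 78391/85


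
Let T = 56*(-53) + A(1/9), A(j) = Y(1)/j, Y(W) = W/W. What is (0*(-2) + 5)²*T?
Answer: -73975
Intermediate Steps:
Y(W) = 1
A(j) = 1/j
T = -2959 (T = 56*(-53) + 1/(1/9) = -2968 + 1/(1*(⅑)) = -2968 + 1/(⅑) = -2968 + 9 = -2959)
(0*(-2) + 5)²*T = (0*(-2) + 5)²*(-2959) = (0 + 5)²*(-2959) = 5²*(-2959) = 25*(-2959) = -73975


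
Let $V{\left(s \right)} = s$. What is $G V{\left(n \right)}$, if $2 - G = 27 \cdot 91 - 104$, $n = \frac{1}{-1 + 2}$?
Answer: $-2351$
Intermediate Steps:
$n = 1$ ($n = 1^{-1} = 1$)
$G = -2351$ ($G = 2 - \left(27 \cdot 91 - 104\right) = 2 - \left(2457 - 104\right) = 2 - 2353 = -2351$)
$G V{\left(n \right)} = \left(-2351\right) 1 = -2351$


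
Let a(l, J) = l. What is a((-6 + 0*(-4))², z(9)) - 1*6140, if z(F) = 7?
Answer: -6104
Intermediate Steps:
a((-6 + 0*(-4))², z(9)) - 1*6140 = (-6 + 0*(-4))² - 1*6140 = (-6 + 0)² - 6140 = (-6)² - 6140 = 36 - 6140 = -6104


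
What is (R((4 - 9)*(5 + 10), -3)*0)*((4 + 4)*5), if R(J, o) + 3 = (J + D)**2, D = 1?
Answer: 0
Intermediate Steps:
R(J, o) = -3 + (1 + J)**2 (R(J, o) = -3 + (J + 1)**2 = -3 + (1 + J)**2)
(R((4 - 9)*(5 + 10), -3)*0)*((4 + 4)*5) = ((-3 + (1 + (4 - 9)*(5 + 10))**2)*0)*((4 + 4)*5) = ((-3 + (1 - 5*15)**2)*0)*(8*5) = ((-3 + (1 - 75)**2)*0)*40 = ((-3 + (-74)**2)*0)*40 = ((-3 + 5476)*0)*40 = (5473*0)*40 = 0*40 = 0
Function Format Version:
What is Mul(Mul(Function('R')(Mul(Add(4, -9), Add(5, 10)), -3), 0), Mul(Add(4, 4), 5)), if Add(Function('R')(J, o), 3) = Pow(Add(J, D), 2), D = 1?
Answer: 0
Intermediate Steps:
Function('R')(J, o) = Add(-3, Pow(Add(1, J), 2)) (Function('R')(J, o) = Add(-3, Pow(Add(J, 1), 2)) = Add(-3, Pow(Add(1, J), 2)))
Mul(Mul(Function('R')(Mul(Add(4, -9), Add(5, 10)), -3), 0), Mul(Add(4, 4), 5)) = Mul(Mul(Add(-3, Pow(Add(1, Mul(Add(4, -9), Add(5, 10))), 2)), 0), Mul(Add(4, 4), 5)) = Mul(Mul(Add(-3, Pow(Add(1, Mul(-5, 15)), 2)), 0), Mul(8, 5)) = Mul(Mul(Add(-3, Pow(Add(1, -75), 2)), 0), 40) = Mul(Mul(Add(-3, Pow(-74, 2)), 0), 40) = Mul(Mul(Add(-3, 5476), 0), 40) = Mul(Mul(5473, 0), 40) = Mul(0, 40) = 0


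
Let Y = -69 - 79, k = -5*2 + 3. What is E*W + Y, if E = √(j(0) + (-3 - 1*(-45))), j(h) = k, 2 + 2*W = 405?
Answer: -148 + 403*√35/2 ≈ 1044.1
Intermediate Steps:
k = -7 (k = -10 + 3 = -7)
W = 403/2 (W = -1 + (½)*405 = -1 + 405/2 = 403/2 ≈ 201.50)
j(h) = -7
Y = -148
E = √35 (E = √(-7 + (-3 - 1*(-45))) = √(-7 + (-3 + 45)) = √(-7 + 42) = √35 ≈ 5.9161)
E*W + Y = √35*(403/2) - 148 = 403*√35/2 - 148 = -148 + 403*√35/2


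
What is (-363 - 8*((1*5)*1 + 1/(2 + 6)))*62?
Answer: -25048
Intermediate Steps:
(-363 - 8*((1*5)*1 + 1/(2 + 6)))*62 = (-363 - 8*(5*1 + 1/8))*62 = (-363 - 8*(5 + 1/8))*62 = (-363 - 8*41/8)*62 = (-363 - 41)*62 = -404*62 = -25048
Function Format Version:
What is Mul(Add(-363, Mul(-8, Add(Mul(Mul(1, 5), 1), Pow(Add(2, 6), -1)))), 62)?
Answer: -25048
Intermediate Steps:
Mul(Add(-363, Mul(-8, Add(Mul(Mul(1, 5), 1), Pow(Add(2, 6), -1)))), 62) = Mul(Add(-363, Mul(-8, Add(Mul(5, 1), Pow(8, -1)))), 62) = Mul(Add(-363, Mul(-8, Add(5, Rational(1, 8)))), 62) = Mul(Add(-363, Mul(-8, Rational(41, 8))), 62) = Mul(Add(-363, -41), 62) = Mul(-404, 62) = -25048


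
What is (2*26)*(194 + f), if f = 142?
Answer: 17472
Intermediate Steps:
(2*26)*(194 + f) = (2*26)*(194 + 142) = 52*336 = 17472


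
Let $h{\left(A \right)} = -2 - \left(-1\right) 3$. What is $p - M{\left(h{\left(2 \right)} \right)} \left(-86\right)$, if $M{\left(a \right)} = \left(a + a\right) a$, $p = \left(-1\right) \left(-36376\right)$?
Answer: $36548$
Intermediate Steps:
$h{\left(A \right)} = 1$ ($h{\left(A \right)} = -2 - -3 = -2 + 3 = 1$)
$p = 36376$
$M{\left(a \right)} = 2 a^{2}$ ($M{\left(a \right)} = 2 a a = 2 a^{2}$)
$p - M{\left(h{\left(2 \right)} \right)} \left(-86\right) = 36376 - 2 \cdot 1^{2} \left(-86\right) = 36376 - 2 \cdot 1 \left(-86\right) = 36376 - 2 \left(-86\right) = 36376 - -172 = 36376 + 172 = 36548$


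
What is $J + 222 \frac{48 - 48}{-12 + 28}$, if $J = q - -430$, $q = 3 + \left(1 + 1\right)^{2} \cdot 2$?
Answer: $441$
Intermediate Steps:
$q = 11$ ($q = 3 + 2^{2} \cdot 2 = 3 + 4 \cdot 2 = 3 + 8 = 11$)
$J = 441$ ($J = 11 - -430 = 11 + 430 = 441$)
$J + 222 \frac{48 - 48}{-12 + 28} = 441 + 222 \frac{48 - 48}{-12 + 28} = 441 + 222 \cdot \frac{0}{16} = 441 + 222 \cdot 0 \cdot \frac{1}{16} = 441 + 222 \cdot 0 = 441 + 0 = 441$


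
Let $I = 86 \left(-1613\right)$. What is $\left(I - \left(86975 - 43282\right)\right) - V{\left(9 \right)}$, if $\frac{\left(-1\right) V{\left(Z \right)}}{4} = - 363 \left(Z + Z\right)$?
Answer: $-208547$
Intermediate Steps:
$I = -138718$
$V{\left(Z \right)} = 2904 Z$ ($V{\left(Z \right)} = - 4 \left(- 363 \left(Z + Z\right)\right) = - 4 \left(- 363 \cdot 2 Z\right) = - 4 \left(- 726 Z\right) = 2904 Z$)
$\left(I - \left(86975 - 43282\right)\right) - V{\left(9 \right)} = \left(-138718 - \left(86975 - 43282\right)\right) - 2904 \cdot 9 = \left(-138718 - \left(86975 - 43282\right)\right) - 26136 = \left(-138718 - 43693\right) - 26136 = -182411 - 26136 = -208547$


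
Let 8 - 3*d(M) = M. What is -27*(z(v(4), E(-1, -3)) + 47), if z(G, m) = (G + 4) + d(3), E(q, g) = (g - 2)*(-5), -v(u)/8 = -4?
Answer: -2286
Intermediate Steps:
v(u) = 32 (v(u) = -8*(-4) = 32)
d(M) = 8/3 - M/3
E(q, g) = 10 - 5*g (E(q, g) = (-2 + g)*(-5) = 10 - 5*g)
z(G, m) = 17/3 + G (z(G, m) = (G + 4) + (8/3 - 1/3*3) = (4 + G) + (8/3 - 1) = (4 + G) + 5/3 = 17/3 + G)
-27*(z(v(4), E(-1, -3)) + 47) = -27*((17/3 + 32) + 47) = -27*(113/3 + 47) = -27*254/3 = -2286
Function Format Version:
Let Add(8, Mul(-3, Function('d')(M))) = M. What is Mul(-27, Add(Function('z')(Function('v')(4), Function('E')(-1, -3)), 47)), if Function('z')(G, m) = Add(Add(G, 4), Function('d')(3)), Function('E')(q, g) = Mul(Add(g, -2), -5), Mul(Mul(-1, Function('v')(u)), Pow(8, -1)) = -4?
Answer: -2286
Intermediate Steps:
Function('v')(u) = 32 (Function('v')(u) = Mul(-8, -4) = 32)
Function('d')(M) = Add(Rational(8, 3), Mul(Rational(-1, 3), M))
Function('E')(q, g) = Add(10, Mul(-5, g)) (Function('E')(q, g) = Mul(Add(-2, g), -5) = Add(10, Mul(-5, g)))
Function('z')(G, m) = Add(Rational(17, 3), G) (Function('z')(G, m) = Add(Add(G, 4), Add(Rational(8, 3), Mul(Rational(-1, 3), 3))) = Add(Add(4, G), Add(Rational(8, 3), -1)) = Add(Add(4, G), Rational(5, 3)) = Add(Rational(17, 3), G))
Mul(-27, Add(Function('z')(Function('v')(4), Function('E')(-1, -3)), 47)) = Mul(-27, Add(Add(Rational(17, 3), 32), 47)) = Mul(-27, Add(Rational(113, 3), 47)) = Mul(-27, Rational(254, 3)) = -2286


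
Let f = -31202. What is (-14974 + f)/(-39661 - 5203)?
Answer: 1443/1402 ≈ 1.0292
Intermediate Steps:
(-14974 + f)/(-39661 - 5203) = (-14974 - 31202)/(-39661 - 5203) = -46176/(-44864) = -46176*(-1/44864) = 1443/1402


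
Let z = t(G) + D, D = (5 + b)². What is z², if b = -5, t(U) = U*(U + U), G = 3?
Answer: 324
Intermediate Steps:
t(U) = 2*U² (t(U) = U*(2*U) = 2*U²)
D = 0 (D = (5 - 5)² = 0² = 0)
z = 18 (z = 2*3² + 0 = 2*9 + 0 = 18 + 0 = 18)
z² = 18² = 324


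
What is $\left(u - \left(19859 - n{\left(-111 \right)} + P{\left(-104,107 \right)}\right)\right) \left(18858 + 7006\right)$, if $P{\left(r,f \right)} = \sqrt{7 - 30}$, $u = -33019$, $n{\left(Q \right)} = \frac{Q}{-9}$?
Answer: $- \frac{4101952808}{3} - 25864 i \sqrt{23} \approx -1.3673 \cdot 10^{9} - 1.2404 \cdot 10^{5} i$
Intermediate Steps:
$n{\left(Q \right)} = - \frac{Q}{9}$ ($n{\left(Q \right)} = Q \left(- \frac{1}{9}\right) = - \frac{Q}{9}$)
$P{\left(r,f \right)} = i \sqrt{23}$ ($P{\left(r,f \right)} = \sqrt{-23} = i \sqrt{23}$)
$\left(u - \left(19859 - n{\left(-111 \right)} + P{\left(-104,107 \right)}\right)\right) \left(18858 + 7006\right) = \left(-33019 - \left(\frac{59540}{3} + i \sqrt{23}\right)\right) \left(18858 + 7006\right) = \left(-33019 - \left(\frac{59540}{3} + i \sqrt{23}\right)\right) 25864 = \left(- \frac{158597}{3} - i \sqrt{23}\right) 25864 = - \frac{4101952808}{3} - 25864 i \sqrt{23}$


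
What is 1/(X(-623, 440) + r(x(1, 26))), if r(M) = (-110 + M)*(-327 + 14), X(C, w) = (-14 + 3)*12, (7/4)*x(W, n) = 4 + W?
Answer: 7/233826 ≈ 2.9937e-5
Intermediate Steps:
x(W, n) = 16/7 + 4*W/7 (x(W, n) = 4*(4 + W)/7 = 16/7 + 4*W/7)
X(C, w) = -132 (X(C, w) = -11*12 = -132)
r(M) = 34430 - 313*M (r(M) = (-110 + M)*(-313) = 34430 - 313*M)
1/(X(-623, 440) + r(x(1, 26))) = 1/(-132 + (34430 - 313*(16/7 + (4/7)*1))) = 1/(-132 + (34430 - 313*(16/7 + 4/7))) = 1/(-132 + (34430 - 313*20/7)) = 1/(-132 + (34430 - 6260/7)) = 1/(-132 + 234750/7) = 1/(233826/7) = 7/233826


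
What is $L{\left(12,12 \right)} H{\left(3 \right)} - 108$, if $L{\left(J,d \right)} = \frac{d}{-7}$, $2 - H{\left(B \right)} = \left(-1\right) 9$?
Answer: $- \frac{888}{7} \approx -126.86$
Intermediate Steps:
$H{\left(B \right)} = 11$ ($H{\left(B \right)} = 2 - \left(-1\right) 9 = 2 - -9 = 2 + 9 = 11$)
$L{\left(J,d \right)} = - \frac{d}{7}$ ($L{\left(J,d \right)} = d \left(- \frac{1}{7}\right) = - \frac{d}{7}$)
$L{\left(12,12 \right)} H{\left(3 \right)} - 108 = \left(- \frac{1}{7}\right) 12 \cdot 11 - 108 = \left(- \frac{12}{7}\right) 11 - 108 = - \frac{132}{7} - 108 = - \frac{888}{7}$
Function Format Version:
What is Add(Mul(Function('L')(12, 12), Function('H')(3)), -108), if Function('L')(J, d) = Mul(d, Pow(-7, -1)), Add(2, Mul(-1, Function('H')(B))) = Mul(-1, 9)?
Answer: Rational(-888, 7) ≈ -126.86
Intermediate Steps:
Function('H')(B) = 11 (Function('H')(B) = Add(2, Mul(-1, Mul(-1, 9))) = Add(2, Mul(-1, -9)) = Add(2, 9) = 11)
Function('L')(J, d) = Mul(Rational(-1, 7), d) (Function('L')(J, d) = Mul(d, Rational(-1, 7)) = Mul(Rational(-1, 7), d))
Add(Mul(Function('L')(12, 12), Function('H')(3)), -108) = Add(Mul(Mul(Rational(-1, 7), 12), 11), -108) = Add(Mul(Rational(-12, 7), 11), -108) = Add(Rational(-132, 7), -108) = Rational(-888, 7)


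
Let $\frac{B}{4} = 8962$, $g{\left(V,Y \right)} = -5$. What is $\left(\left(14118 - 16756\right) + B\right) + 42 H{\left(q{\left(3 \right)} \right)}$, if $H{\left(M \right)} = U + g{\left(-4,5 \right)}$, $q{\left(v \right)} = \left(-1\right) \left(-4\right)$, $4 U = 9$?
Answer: $\frac{66189}{2} \approx 33095.0$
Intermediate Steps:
$U = \frac{9}{4}$ ($U = \frac{1}{4} \cdot 9 = \frac{9}{4} \approx 2.25$)
$B = 35848$ ($B = 4 \cdot 8962 = 35848$)
$q{\left(v \right)} = 4$
$H{\left(M \right)} = - \frac{11}{4}$ ($H{\left(M \right)} = \frac{9}{4} - 5 = - \frac{11}{4}$)
$\left(\left(14118 - 16756\right) + B\right) + 42 H{\left(q{\left(3 \right)} \right)} = \left(\left(14118 - 16756\right) + 35848\right) + 42 \left(- \frac{11}{4}\right) = \left(-2638 + 35848\right) - \frac{231}{2} = 33210 - \frac{231}{2} = \frac{66189}{2}$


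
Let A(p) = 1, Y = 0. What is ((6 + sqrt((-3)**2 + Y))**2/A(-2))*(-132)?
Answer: -10692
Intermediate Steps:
((6 + sqrt((-3)**2 + Y))**2/A(-2))*(-132) = ((6 + sqrt((-3)**2 + 0))**2/1)*(-132) = ((6 + sqrt(9 + 0))**2*1)*(-132) = ((6 + sqrt(9))**2*1)*(-132) = ((6 + 3)**2*1)*(-132) = (9**2*1)*(-132) = (81*1)*(-132) = 81*(-132) = -10692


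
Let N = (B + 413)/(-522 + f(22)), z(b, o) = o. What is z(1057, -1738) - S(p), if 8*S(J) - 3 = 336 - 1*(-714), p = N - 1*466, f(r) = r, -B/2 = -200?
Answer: -14957/8 ≈ -1869.6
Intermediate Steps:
B = 400 (B = -2*(-200) = 400)
N = -813/500 (N = (400 + 413)/(-522 + 22) = 813/(-500) = 813*(-1/500) = -813/500 ≈ -1.6260)
p = -233813/500 (p = -813/500 - 1*466 = -813/500 - 466 = -233813/500 ≈ -467.63)
S(J) = 1053/8 (S(J) = 3/8 + (336 - 1*(-714))/8 = 3/8 + (336 + 714)/8 = 3/8 + (⅛)*1050 = 3/8 + 525/4 = 1053/8)
z(1057, -1738) - S(p) = -1738 - 1*1053/8 = -1738 - 1053/8 = -14957/8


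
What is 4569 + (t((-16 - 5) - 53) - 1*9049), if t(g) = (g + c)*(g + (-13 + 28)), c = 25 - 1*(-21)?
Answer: -2828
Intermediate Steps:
c = 46 (c = 25 + 21 = 46)
t(g) = (15 + g)*(46 + g) (t(g) = (g + 46)*(g + (-13 + 28)) = (46 + g)*(g + 15) = (46 + g)*(15 + g) = (15 + g)*(46 + g))
4569 + (t((-16 - 5) - 53) - 1*9049) = 4569 + ((690 + ((-16 - 5) - 53)² + 61*((-16 - 5) - 53)) - 1*9049) = 4569 + ((690 + (-21 - 53)² + 61*(-21 - 53)) - 9049) = 4569 + ((690 + (-74)² + 61*(-74)) - 9049) = 4569 + ((690 + 5476 - 4514) - 9049) = 4569 + (1652 - 9049) = 4569 - 7397 = -2828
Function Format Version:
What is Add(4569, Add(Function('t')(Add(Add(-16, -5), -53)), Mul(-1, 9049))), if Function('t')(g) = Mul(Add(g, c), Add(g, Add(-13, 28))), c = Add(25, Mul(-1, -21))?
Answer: -2828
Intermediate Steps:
c = 46 (c = Add(25, 21) = 46)
Function('t')(g) = Mul(Add(15, g), Add(46, g)) (Function('t')(g) = Mul(Add(g, 46), Add(g, Add(-13, 28))) = Mul(Add(46, g), Add(g, 15)) = Mul(Add(46, g), Add(15, g)) = Mul(Add(15, g), Add(46, g)))
Add(4569, Add(Function('t')(Add(Add(-16, -5), -53)), Mul(-1, 9049))) = Add(4569, Add(Add(690, Pow(Add(Add(-16, -5), -53), 2), Mul(61, Add(Add(-16, -5), -53))), Mul(-1, 9049))) = Add(4569, Add(Add(690, Pow(Add(-21, -53), 2), Mul(61, Add(-21, -53))), -9049)) = Add(4569, Add(Add(690, Pow(-74, 2), Mul(61, -74)), -9049)) = Add(4569, Add(Add(690, 5476, -4514), -9049)) = Add(4569, Add(1652, -9049)) = Add(4569, -7397) = -2828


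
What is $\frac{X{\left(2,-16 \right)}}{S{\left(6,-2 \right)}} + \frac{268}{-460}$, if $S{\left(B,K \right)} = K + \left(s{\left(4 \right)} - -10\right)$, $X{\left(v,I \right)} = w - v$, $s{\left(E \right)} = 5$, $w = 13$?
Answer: $\frac{394}{1495} \approx 0.26355$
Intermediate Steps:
$X{\left(v,I \right)} = 13 - v$
$S{\left(B,K \right)} = 15 + K$ ($S{\left(B,K \right)} = K + \left(5 - -10\right) = K + \left(5 + 10\right) = K + 15 = 15 + K$)
$\frac{X{\left(2,-16 \right)}}{S{\left(6,-2 \right)}} + \frac{268}{-460} = \frac{13 - 2}{15 - 2} + \frac{268}{-460} = \frac{13 - 2}{13} + 268 \left(- \frac{1}{460}\right) = 11 \cdot \frac{1}{13} - \frac{67}{115} = \frac{11}{13} - \frac{67}{115} = \frac{394}{1495}$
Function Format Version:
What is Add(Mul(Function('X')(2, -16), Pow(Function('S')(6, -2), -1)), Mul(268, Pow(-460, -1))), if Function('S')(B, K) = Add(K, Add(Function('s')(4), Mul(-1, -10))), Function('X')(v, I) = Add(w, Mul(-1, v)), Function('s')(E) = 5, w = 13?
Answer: Rational(394, 1495) ≈ 0.26355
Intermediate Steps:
Function('X')(v, I) = Add(13, Mul(-1, v))
Function('S')(B, K) = Add(15, K) (Function('S')(B, K) = Add(K, Add(5, Mul(-1, -10))) = Add(K, Add(5, 10)) = Add(K, 15) = Add(15, K))
Add(Mul(Function('X')(2, -16), Pow(Function('S')(6, -2), -1)), Mul(268, Pow(-460, -1))) = Add(Mul(Add(13, Mul(-1, 2)), Pow(Add(15, -2), -1)), Mul(268, Pow(-460, -1))) = Add(Mul(Add(13, -2), Pow(13, -1)), Mul(268, Rational(-1, 460))) = Add(Mul(11, Rational(1, 13)), Rational(-67, 115)) = Add(Rational(11, 13), Rational(-67, 115)) = Rational(394, 1495)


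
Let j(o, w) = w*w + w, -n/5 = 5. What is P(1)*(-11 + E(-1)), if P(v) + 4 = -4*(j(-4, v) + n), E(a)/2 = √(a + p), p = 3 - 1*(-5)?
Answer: -968 + 176*√7 ≈ -502.35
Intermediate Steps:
n = -25 (n = -5*5 = -25)
j(o, w) = w + w² (j(o, w) = w² + w = w + w²)
p = 8 (p = 3 + 5 = 8)
E(a) = 2*√(8 + a) (E(a) = 2*√(a + 8) = 2*√(8 + a))
P(v) = 96 - 4*v*(1 + v) (P(v) = -4 - 4*(v*(1 + v) - 25) = -4 - 4*(-25 + v*(1 + v)) = -4 + (100 - 4*v*(1 + v)) = 96 - 4*v*(1 + v))
P(1)*(-11 + E(-1)) = (96 - 4*1*(1 + 1))*(-11 + 2*√(8 - 1)) = (96 - 4*1*2)*(-11 + 2*√7) = (96 - 8)*(-11 + 2*√7) = 88*(-11 + 2*√7) = -968 + 176*√7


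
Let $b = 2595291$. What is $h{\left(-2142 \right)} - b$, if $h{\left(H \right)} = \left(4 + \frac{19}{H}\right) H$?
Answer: $-2603840$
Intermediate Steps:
$h{\left(H \right)} = H \left(4 + \frac{19}{H}\right)$
$h{\left(-2142 \right)} - b = \left(19 + 4 \left(-2142\right)\right) - 2595291 = \left(19 - 8568\right) - 2595291 = -8549 - 2595291 = -2603840$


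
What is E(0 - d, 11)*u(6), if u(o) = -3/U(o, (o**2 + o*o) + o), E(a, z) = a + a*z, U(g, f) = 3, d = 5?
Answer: 60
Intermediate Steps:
u(o) = -1 (u(o) = -3/3 = -3*1/3 = -1)
E(0 - d, 11)*u(6) = ((0 - 1*5)*(1 + 11))*(-1) = ((0 - 5)*12)*(-1) = -5*12*(-1) = -60*(-1) = 60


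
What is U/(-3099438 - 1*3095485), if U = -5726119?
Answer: 818017/884989 ≈ 0.92432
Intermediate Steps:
U/(-3099438 - 1*3095485) = -5726119/(-3099438 - 1*3095485) = -5726119/(-3099438 - 3095485) = -5726119/(-6194923) = -5726119*(-1/6194923) = 818017/884989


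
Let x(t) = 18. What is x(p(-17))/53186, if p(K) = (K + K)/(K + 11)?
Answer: 9/26593 ≈ 0.00033843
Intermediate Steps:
p(K) = 2*K/(11 + K) (p(K) = (2*K)/(11 + K) = 2*K/(11 + K))
x(p(-17))/53186 = 18/53186 = 18*(1/53186) = 9/26593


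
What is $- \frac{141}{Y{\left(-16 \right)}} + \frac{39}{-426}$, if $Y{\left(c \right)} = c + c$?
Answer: $\frac{9803}{2272} \approx 4.3147$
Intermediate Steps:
$Y{\left(c \right)} = 2 c$
$- \frac{141}{Y{\left(-16 \right)}} + \frac{39}{-426} = - \frac{141}{2 \left(-16\right)} + \frac{39}{-426} = - \frac{141}{-32} + 39 \left(- \frac{1}{426}\right) = \left(-141\right) \left(- \frac{1}{32}\right) - \frac{13}{142} = \frac{141}{32} - \frac{13}{142} = \frac{9803}{2272}$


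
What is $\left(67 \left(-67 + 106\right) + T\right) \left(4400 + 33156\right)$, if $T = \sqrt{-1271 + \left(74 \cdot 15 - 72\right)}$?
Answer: $98133828 + 37556 i \sqrt{233} \approx 9.8134 \cdot 10^{7} + 5.7327 \cdot 10^{5} i$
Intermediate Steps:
$T = i \sqrt{233}$ ($T = \sqrt{-1271 + \left(1110 - 72\right)} = \sqrt{-1271 + 1038} = \sqrt{-233} = i \sqrt{233} \approx 15.264 i$)
$\left(67 \left(-67 + 106\right) + T\right) \left(4400 + 33156\right) = \left(67 \left(-67 + 106\right) + i \sqrt{233}\right) \left(4400 + 33156\right) = \left(67 \cdot 39 + i \sqrt{233}\right) 37556 = \left(2613 + i \sqrt{233}\right) 37556 = 98133828 + 37556 i \sqrt{233}$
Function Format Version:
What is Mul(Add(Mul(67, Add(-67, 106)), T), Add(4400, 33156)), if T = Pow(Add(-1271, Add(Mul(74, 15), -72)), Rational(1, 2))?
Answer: Add(98133828, Mul(37556, I, Pow(233, Rational(1, 2)))) ≈ Add(9.8134e+7, Mul(5.7327e+5, I))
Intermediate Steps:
T = Mul(I, Pow(233, Rational(1, 2))) (T = Pow(Add(-1271, Add(1110, -72)), Rational(1, 2)) = Pow(Add(-1271, 1038), Rational(1, 2)) = Pow(-233, Rational(1, 2)) = Mul(I, Pow(233, Rational(1, 2))) ≈ Mul(15.264, I))
Mul(Add(Mul(67, Add(-67, 106)), T), Add(4400, 33156)) = Mul(Add(Mul(67, Add(-67, 106)), Mul(I, Pow(233, Rational(1, 2)))), Add(4400, 33156)) = Mul(Add(Mul(67, 39), Mul(I, Pow(233, Rational(1, 2)))), 37556) = Mul(Add(2613, Mul(I, Pow(233, Rational(1, 2)))), 37556) = Add(98133828, Mul(37556, I, Pow(233, Rational(1, 2))))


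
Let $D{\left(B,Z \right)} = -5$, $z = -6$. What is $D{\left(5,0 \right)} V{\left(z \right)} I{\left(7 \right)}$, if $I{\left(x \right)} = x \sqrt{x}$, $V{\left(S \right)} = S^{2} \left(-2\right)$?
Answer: $2520 \sqrt{7} \approx 6667.3$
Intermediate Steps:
$V{\left(S \right)} = - 2 S^{2}$
$I{\left(x \right)} = x^{\frac{3}{2}}$
$D{\left(5,0 \right)} V{\left(z \right)} I{\left(7 \right)} = - 5 \left(- 2 \left(-6\right)^{2}\right) 7^{\frac{3}{2}} = - 5 \left(\left(-2\right) 36\right) 7 \sqrt{7} = \left(-5\right) \left(-72\right) 7 \sqrt{7} = 360 \cdot 7 \sqrt{7} = 2520 \sqrt{7}$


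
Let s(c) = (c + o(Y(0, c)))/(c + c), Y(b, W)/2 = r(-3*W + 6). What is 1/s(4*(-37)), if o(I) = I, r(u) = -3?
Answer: 148/77 ≈ 1.9221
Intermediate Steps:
Y(b, W) = -6 (Y(b, W) = 2*(-3) = -6)
s(c) = (-6 + c)/(2*c) (s(c) = (c - 6)/(c + c) = (-6 + c)/((2*c)) = (-6 + c)*(1/(2*c)) = (-6 + c)/(2*c))
1/s(4*(-37)) = 1/((-6 + 4*(-37))/(2*((4*(-37))))) = 1/((½)*(-6 - 148)/(-148)) = 1/((½)*(-1/148)*(-154)) = 1/(77/148) = 148/77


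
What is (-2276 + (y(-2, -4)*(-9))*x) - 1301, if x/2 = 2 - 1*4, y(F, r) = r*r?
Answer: -3001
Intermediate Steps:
y(F, r) = r²
x = -4 (x = 2*(2 - 1*4) = 2*(2 - 4) = 2*(-2) = -4)
(-2276 + (y(-2, -4)*(-9))*x) - 1301 = (-2276 + ((-4)²*(-9))*(-4)) - 1301 = (-2276 + (16*(-9))*(-4)) - 1301 = (-2276 - 144*(-4)) - 1301 = (-2276 + 576) - 1301 = -1700 - 1301 = -3001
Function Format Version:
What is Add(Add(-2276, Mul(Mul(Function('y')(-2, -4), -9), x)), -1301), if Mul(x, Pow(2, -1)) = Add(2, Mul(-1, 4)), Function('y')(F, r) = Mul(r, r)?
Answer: -3001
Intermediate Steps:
Function('y')(F, r) = Pow(r, 2)
x = -4 (x = Mul(2, Add(2, Mul(-1, 4))) = Mul(2, Add(2, -4)) = Mul(2, -2) = -4)
Add(Add(-2276, Mul(Mul(Function('y')(-2, -4), -9), x)), -1301) = Add(Add(-2276, Mul(Mul(Pow(-4, 2), -9), -4)), -1301) = Add(Add(-2276, Mul(Mul(16, -9), -4)), -1301) = Add(Add(-2276, Mul(-144, -4)), -1301) = Add(Add(-2276, 576), -1301) = Add(-1700, -1301) = -3001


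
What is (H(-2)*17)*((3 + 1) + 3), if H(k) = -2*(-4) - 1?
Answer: 833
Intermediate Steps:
H(k) = 7 (H(k) = 8 - 1 = 7)
(H(-2)*17)*((3 + 1) + 3) = (7*17)*((3 + 1) + 3) = 119*(4 + 3) = 119*7 = 833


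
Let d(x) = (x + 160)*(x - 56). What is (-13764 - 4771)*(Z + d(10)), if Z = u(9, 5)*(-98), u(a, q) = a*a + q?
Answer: 301156680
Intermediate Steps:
u(a, q) = q + a**2 (u(a, q) = a**2 + q = q + a**2)
Z = -8428 (Z = (5 + 9**2)*(-98) = (5 + 81)*(-98) = 86*(-98) = -8428)
d(x) = (-56 + x)*(160 + x) (d(x) = (160 + x)*(-56 + x) = (-56 + x)*(160 + x))
(-13764 - 4771)*(Z + d(10)) = (-13764 - 4771)*(-8428 + (-8960 + 10**2 + 104*10)) = -18535*(-8428 + (-8960 + 100 + 1040)) = -18535*(-8428 - 7820) = -18535*(-16248) = 301156680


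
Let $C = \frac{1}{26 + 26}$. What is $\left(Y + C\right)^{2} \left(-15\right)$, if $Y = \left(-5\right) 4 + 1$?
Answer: $- \frac{14612535}{2704} \approx -5404.0$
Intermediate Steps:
$C = \frac{1}{52} \approx 0.019231$
$Y = -19$ ($Y = -20 + 1 = -19$)
$\left(Y + C\right)^{2} \left(-15\right) = \left(-19 + \frac{1}{52}\right)^{2} \left(-15\right) = \left(- \frac{987}{52}\right)^{2} \left(-15\right) = \frac{974169}{2704} \left(-15\right) = - \frac{14612535}{2704}$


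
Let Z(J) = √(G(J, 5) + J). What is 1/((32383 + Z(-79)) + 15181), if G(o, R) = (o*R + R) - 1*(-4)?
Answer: 47564/2262334561 - I*√465/2262334561 ≈ 2.1024e-5 - 9.5317e-9*I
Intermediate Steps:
G(o, R) = 4 + R + R*o (G(o, R) = (R*o + R) + 4 = (R + R*o) + 4 = 4 + R + R*o)
Z(J) = √(9 + 6*J) (Z(J) = √((4 + 5 + 5*J) + J) = √((9 + 5*J) + J) = √(9 + 6*J))
1/((32383 + Z(-79)) + 15181) = 1/((32383 + √(9 + 6*(-79))) + 15181) = 1/((32383 + √(9 - 474)) + 15181) = 1/((32383 + √(-465)) + 15181) = 1/((32383 + I*√465) + 15181) = 1/(47564 + I*√465)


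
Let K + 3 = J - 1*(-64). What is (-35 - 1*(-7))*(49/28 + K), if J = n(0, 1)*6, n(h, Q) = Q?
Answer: -1925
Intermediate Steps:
J = 6 (J = 1*6 = 6)
K = 67 (K = -3 + (6 - 1*(-64)) = -3 + (6 + 64) = -3 + 70 = 67)
(-35 - 1*(-7))*(49/28 + K) = (-35 - 1*(-7))*(49/28 + 67) = (-35 + 7)*(49*(1/28) + 67) = -28*(7/4 + 67) = -28*275/4 = -1925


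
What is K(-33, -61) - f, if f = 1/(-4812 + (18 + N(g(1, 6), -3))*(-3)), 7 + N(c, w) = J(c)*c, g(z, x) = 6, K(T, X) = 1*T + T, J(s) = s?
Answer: -326897/4953 ≈ -66.000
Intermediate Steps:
K(T, X) = 2*T (K(T, X) = T + T = 2*T)
N(c, w) = -7 + c**2 (N(c, w) = -7 + c*c = -7 + c**2)
f = -1/4953 (f = 1/(-4812 + (18 + (-7 + 6**2))*(-3)) = 1/(-4812 + (18 + (-7 + 36))*(-3)) = 1/(-4812 + (18 + 29)*(-3)) = 1/(-4812 + 47*(-3)) = 1/(-4812 - 141) = 1/(-4953) = -1/4953 ≈ -0.00020190)
K(-33, -61) - f = 2*(-33) - 1*(-1/4953) = -66 + 1/4953 = -326897/4953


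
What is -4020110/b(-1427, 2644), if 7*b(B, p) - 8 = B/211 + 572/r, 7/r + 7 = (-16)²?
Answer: -8312783458/6010827 ≈ -1383.0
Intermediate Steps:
r = 7/249 (r = 7/(-7 + (-16)²) = 7/(-7 + 256) = 7/249 ≈ 0.028112)
b(B, p) = 142484/49 + B/1477 (b(B, p) = 8/7 + (B/211 + 572/(7/249))/7 = 8/7 + (B*(1/211) + 572*(249/7))/7 = 8/7 + (B/211 + 142428/7)/7 = 8/7 + (142428/7 + B/211)/7 = 8/7 + (142428/49 + B/1477) = 142484/49 + B/1477)
-4020110/b(-1427, 2644) = -4020110/(142484/49 + (1/1477)*(-1427)) = -4020110/(142484/49 - 1427/1477) = -4020110/30054135/10339 = -4020110*10339/30054135 = -8312783458/6010827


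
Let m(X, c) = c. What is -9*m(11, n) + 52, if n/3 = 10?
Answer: -218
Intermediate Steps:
n = 30 (n = 3*10 = 30)
-9*m(11, n) + 52 = -9*30 + 52 = -270 + 52 = -218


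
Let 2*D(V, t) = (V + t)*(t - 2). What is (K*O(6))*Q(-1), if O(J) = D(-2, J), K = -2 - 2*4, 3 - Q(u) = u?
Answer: -320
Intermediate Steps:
Q(u) = 3 - u
D(V, t) = (-2 + t)*(V + t)/2 (D(V, t) = ((V + t)*(t - 2))/2 = ((V + t)*(-2 + t))/2 = ((-2 + t)*(V + t))/2 = (-2 + t)*(V + t)/2)
K = -10 (K = -2 - 8 = -10)
O(J) = 2 + J²/2 - 2*J (O(J) = J²/2 - 1*(-2) - J + (½)*(-2)*J = J²/2 + 2 - J - J = 2 + J²/2 - 2*J)
(K*O(6))*Q(-1) = (-10*(2 + (½)*6² - 2*6))*(3 - 1*(-1)) = (-10*(2 + (½)*36 - 12))*(3 + 1) = -10*(2 + 18 - 12)*4 = -10*8*4 = -80*4 = -320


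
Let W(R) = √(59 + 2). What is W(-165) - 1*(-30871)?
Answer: 30871 + √61 ≈ 30879.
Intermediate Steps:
W(R) = √61
W(-165) - 1*(-30871) = √61 - 1*(-30871) = √61 + 30871 = 30871 + √61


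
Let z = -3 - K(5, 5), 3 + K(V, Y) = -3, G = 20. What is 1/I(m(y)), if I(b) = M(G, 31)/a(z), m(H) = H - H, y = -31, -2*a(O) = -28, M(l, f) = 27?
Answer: 14/27 ≈ 0.51852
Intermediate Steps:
K(V, Y) = -6 (K(V, Y) = -3 - 3 = -6)
z = 3 (z = -3 - 1*(-6) = -3 + 6 = 3)
a(O) = 14 (a(O) = -1/2*(-28) = 14)
m(H) = 0
I(b) = 27/14
1/I(m(y)) = 1/(27/14) = 14/27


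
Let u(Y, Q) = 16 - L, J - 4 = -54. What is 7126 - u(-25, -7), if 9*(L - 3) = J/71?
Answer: 4545157/639 ≈ 7112.9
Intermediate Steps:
J = -50 (J = 4 - 54 = -50)
L = 1867/639 (L = 3 + (-50/71)/9 = 3 + (-50*1/71)/9 = 3 + (⅑)*(-50/71) = 3 - 50/639 = 1867/639 ≈ 2.9218)
u(Y, Q) = 8357/639 (u(Y, Q) = 16 - 1*1867/639 = 16 - 1867/639 = 8357/639)
7126 - u(-25, -7) = 7126 - 1*8357/639 = 7126 - 8357/639 = 4545157/639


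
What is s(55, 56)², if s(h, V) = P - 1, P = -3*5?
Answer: 256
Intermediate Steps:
P = -15
s(h, V) = -16 (s(h, V) = -15 - 1 = -16)
s(55, 56)² = (-16)² = 256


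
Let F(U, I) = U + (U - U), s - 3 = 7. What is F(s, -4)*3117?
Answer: 31170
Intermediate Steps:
s = 10 (s = 3 + 7 = 10)
F(U, I) = U (F(U, I) = U + 0 = U)
F(s, -4)*3117 = 10*3117 = 31170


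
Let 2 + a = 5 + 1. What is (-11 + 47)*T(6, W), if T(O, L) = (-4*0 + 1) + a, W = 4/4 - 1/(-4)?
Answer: 180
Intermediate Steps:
a = 4 (a = -2 + (5 + 1) = -2 + 6 = 4)
W = 5/4 (W = 4*(¼) - 1*(-¼) = 1 + ¼ = 5/4 ≈ 1.2500)
T(O, L) = 5 (T(O, L) = (-4*0 + 1) + 4 = (0 + 1) + 4 = 1 + 4 = 5)
(-11 + 47)*T(6, W) = (-11 + 47)*5 = 36*5 = 180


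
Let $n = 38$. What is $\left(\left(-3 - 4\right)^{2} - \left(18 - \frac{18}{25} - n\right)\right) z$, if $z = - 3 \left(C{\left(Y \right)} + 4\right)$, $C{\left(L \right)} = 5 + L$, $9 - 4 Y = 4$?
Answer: $- \frac{214389}{100} \approx -2143.9$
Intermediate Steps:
$Y = \frac{5}{4}$ ($Y = \frac{9}{4} - 1 = \frac{5}{4} \approx 1.25$)
$z = - \frac{123}{4}$ ($z = - 3 \left(\left(5 + \frac{5}{4}\right) + 4\right) = - 3 \left(\frac{25}{4} + 4\right) = \left(-3\right) \frac{41}{4} = - \frac{123}{4} \approx -30.75$)
$\left(\left(-3 - 4\right)^{2} - \left(18 - \frac{18}{25} - n\right)\right) z = \left(\left(-3 - 4\right)^{2} + \left(\left(-18 + \frac{36}{50}\right) + 38\right)\right) \left(- \frac{123}{4}\right) = \left(\left(-7\right)^{2} + \left(\left(-18 + 36 \cdot \frac{1}{50}\right) + 38\right)\right) \left(- \frac{123}{4}\right) = \left(49 + \left(\left(-18 + \frac{18}{25}\right) + 38\right)\right) \left(- \frac{123}{4}\right) = \left(49 + \left(- \frac{432}{25} + 38\right)\right) \left(- \frac{123}{4}\right) = \left(49 + \frac{518}{25}\right) \left(- \frac{123}{4}\right) = \frac{1743}{25} \left(- \frac{123}{4}\right) = - \frac{214389}{100}$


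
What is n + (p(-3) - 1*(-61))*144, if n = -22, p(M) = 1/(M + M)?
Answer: 8738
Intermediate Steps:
p(M) = 1/(2*M)
n + (p(-3) - 1*(-61))*144 = -22 + ((1/2)/(-3) - 1*(-61))*144 = -22 + ((1/2)*(-1/3) + 61)*144 = -22 + (-1/6 + 61)*144 = -22 + (365/6)*144 = -22 + 8760 = 8738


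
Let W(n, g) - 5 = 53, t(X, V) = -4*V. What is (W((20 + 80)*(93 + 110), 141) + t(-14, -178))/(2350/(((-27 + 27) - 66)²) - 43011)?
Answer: -1677060/93676783 ≈ -0.017903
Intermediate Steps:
W(n, g) = 58 (W(n, g) = 5 + 53 = 58)
(W((20 + 80)*(93 + 110), 141) + t(-14, -178))/(2350/(((-27 + 27) - 66)²) - 43011) = (58 - 4*(-178))/(2350/(((-27 + 27) - 66)²) - 43011) = (58 + 712)/(2350/((0 - 66)²) - 43011) = 770/(2350/((-66)²) - 43011) = 770/(2350/4356 - 43011) = 770/(2350*(1/4356) - 43011) = 770/(1175/2178 - 43011) = 770/(-93676783/2178) = 770*(-2178/93676783) = -1677060/93676783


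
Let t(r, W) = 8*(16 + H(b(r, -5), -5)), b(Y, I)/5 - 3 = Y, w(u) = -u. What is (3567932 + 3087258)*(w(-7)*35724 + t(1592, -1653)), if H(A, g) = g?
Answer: 1664835709640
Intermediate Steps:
b(Y, I) = 15 + 5*Y
t(r, W) = 88 (t(r, W) = 8*(16 - 5) = 8*11 = 88)
(3567932 + 3087258)*(w(-7)*35724 + t(1592, -1653)) = (3567932 + 3087258)*(-1*(-7)*35724 + 88) = 6655190*(7*35724 + 88) = 6655190*(250068 + 88) = 6655190*250156 = 1664835709640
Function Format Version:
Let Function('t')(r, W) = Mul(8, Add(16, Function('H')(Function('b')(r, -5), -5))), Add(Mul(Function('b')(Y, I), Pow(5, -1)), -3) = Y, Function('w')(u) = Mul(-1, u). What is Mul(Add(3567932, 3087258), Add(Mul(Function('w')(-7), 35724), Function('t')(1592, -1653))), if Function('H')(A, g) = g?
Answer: 1664835709640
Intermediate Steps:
Function('b')(Y, I) = Add(15, Mul(5, Y))
Function('t')(r, W) = 88 (Function('t')(r, W) = Mul(8, Add(16, -5)) = Mul(8, 11) = 88)
Mul(Add(3567932, 3087258), Add(Mul(Function('w')(-7), 35724), Function('t')(1592, -1653))) = Mul(Add(3567932, 3087258), Add(Mul(Mul(-1, -7), 35724), 88)) = Mul(6655190, Add(Mul(7, 35724), 88)) = Mul(6655190, Add(250068, 88)) = Mul(6655190, 250156) = 1664835709640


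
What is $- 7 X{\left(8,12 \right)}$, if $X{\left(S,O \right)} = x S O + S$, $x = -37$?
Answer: $24808$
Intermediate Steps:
$X{\left(S,O \right)} = S - 37 O S$ ($X{\left(S,O \right)} = - 37 S O + S = - 37 O S + S = S - 37 O S$)
$- 7 X{\left(8,12 \right)} = - 7 \cdot 8 \left(1 - 444\right) = - 7 \cdot 8 \left(-443\right) = \left(-7\right) \left(-3544\right) = 24808$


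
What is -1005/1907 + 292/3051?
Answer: -2509411/5818257 ≈ -0.43130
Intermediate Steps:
-1005/1907 + 292/3051 = -2509411/5818257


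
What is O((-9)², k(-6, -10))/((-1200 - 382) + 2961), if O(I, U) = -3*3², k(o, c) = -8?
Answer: -27/1379 ≈ -0.019579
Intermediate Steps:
O(I, U) = -27 (O(I, U) = -3*9 = -27)
O((-9)², k(-6, -10))/((-1200 - 382) + 2961) = -27/((-1200 - 382) + 2961) = -27/(-1582 + 2961) = -27/1379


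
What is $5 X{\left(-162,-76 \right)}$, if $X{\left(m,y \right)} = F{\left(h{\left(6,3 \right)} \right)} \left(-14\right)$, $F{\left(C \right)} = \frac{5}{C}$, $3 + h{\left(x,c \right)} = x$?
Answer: $- \frac{350}{3} \approx -116.67$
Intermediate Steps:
$h{\left(x,c \right)} = -3 + x$
$X{\left(m,y \right)} = - \frac{70}{3}$ ($X{\left(m,y \right)} = \frac{5}{-3 + 6} \left(-14\right) = \frac{5}{3} \left(-14\right) = - \frac{70}{3}$)
$5 X{\left(-162,-76 \right)} = 5 \left(- \frac{70}{3}\right) = - \frac{350}{3}$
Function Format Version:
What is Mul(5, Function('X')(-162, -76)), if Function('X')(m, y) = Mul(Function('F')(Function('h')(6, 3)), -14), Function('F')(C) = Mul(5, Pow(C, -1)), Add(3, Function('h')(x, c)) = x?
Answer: Rational(-350, 3) ≈ -116.67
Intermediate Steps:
Function('h')(x, c) = Add(-3, x)
Function('X')(m, y) = Rational(-70, 3) (Function('X')(m, y) = Mul(Mul(5, Pow(Add(-3, 6), -1)), -14) = Mul(Mul(5, Pow(3, -1)), -14) = Mul(Mul(5, Rational(1, 3)), -14) = Mul(Rational(5, 3), -14) = Rational(-70, 3))
Mul(5, Function('X')(-162, -76)) = Mul(5, Rational(-70, 3)) = Rational(-350, 3)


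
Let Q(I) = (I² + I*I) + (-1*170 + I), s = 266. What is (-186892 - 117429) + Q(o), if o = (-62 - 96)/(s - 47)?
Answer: -14603677525/47961 ≈ -3.0449e+5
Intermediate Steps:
o = -158/219 (o = (-62 - 96)/(266 - 47) = -158/219 ≈ -0.72146)
Q(I) = -170 + I + 2*I² (Q(I) = (I² + I²) + (-170 + I) = 2*I² + (-170 + I) = -170 + I + 2*I²)
(-186892 - 117429) + Q(o) = (-186892 - 117429) + (-170 - 158/219 + 2*(-158/219)²) = -304321 + (-170 - 158/219 + 2*(24964/47961)) = -304321 + (-170 - 158/219 + 49928/47961) = -304321 - 8138044/47961 = -14603677525/47961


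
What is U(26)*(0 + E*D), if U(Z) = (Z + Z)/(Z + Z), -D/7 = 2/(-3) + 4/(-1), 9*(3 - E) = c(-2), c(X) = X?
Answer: 2842/27 ≈ 105.26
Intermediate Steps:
E = 29/9 (E = 3 - ⅑*(-2) = 3 + 2/9 = 29/9 ≈ 3.2222)
D = 98/3 (D = -7*(2/(-3) + 4/(-1)) = -7*(2*(-⅓) + 4*(-1)) = -7*(-⅔ - 4) = -7*(-14/3) = 98/3 ≈ 32.667)
U(Z) = 1 (U(Z) = (2*Z)/((2*Z)) = (2*Z)*(1/(2*Z)) = 1)
U(26)*(0 + E*D) = 1*(0 + (29/9)*(98/3)) = 1*(0 + 2842/27) = 1*(2842/27) = 2842/27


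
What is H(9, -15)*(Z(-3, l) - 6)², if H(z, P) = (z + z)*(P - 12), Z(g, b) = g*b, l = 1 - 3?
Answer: 0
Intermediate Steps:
l = -2
Z(g, b) = b*g
H(z, P) = 2*z*(-12 + P) (H(z, P) = (2*z)*(-12 + P) = 2*z*(-12 + P))
H(9, -15)*(Z(-3, l) - 6)² = (2*9*(-12 - 15))*(-2*(-3) - 6)² = (2*9*(-27))*(6 - 6)² = -486*0² = -486*0 = 0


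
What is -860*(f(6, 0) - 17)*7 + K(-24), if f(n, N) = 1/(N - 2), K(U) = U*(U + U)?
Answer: 106502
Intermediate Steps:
K(U) = 2*U² (K(U) = U*(2*U) = 2*U²)
f(n, N) = 1/(-2 + N)
-860*(f(6, 0) - 17)*7 + K(-24) = -860*(1/(-2 + 0) - 17)*7 + 2*(-24)² = -860*(1/(-2) - 17)*7 + 2*576 = -860*(-½ - 17)*7 + 1152 = -(-15050)*7 + 1152 = -860*(-245/2) + 1152 = 105350 + 1152 = 106502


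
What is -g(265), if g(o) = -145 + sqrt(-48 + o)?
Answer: 145 - sqrt(217) ≈ 130.27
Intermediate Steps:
-g(265) = -(-145 + sqrt(-48 + 265)) = -(-145 + sqrt(217)) = 145 - sqrt(217)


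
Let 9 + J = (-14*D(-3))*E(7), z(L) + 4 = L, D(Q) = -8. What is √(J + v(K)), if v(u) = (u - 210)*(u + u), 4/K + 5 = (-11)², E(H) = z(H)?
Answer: √262829/29 ≈ 17.678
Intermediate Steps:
z(L) = -4 + L
E(H) = -4 + H
K = 1/29 (K = 4/(-5 + (-11)²) = 4/(-5 + 121) = 4/116 = 4*(1/116) = 1/29 ≈ 0.034483)
J = 327 (J = -9 + (-14*(-8))*(-4 + 7) = -9 + 112*3 = -9 + 336 = 327)
v(u) = 2*u*(-210 + u) (v(u) = (-210 + u)*(2*u) = 2*u*(-210 + u))
√(J + v(K)) = √(327 + 2*(1/29)*(-210 + 1/29)) = √(327 + 2*(1/29)*(-6089/29)) = √(327 - 12178/841) = √(262829/841) = √262829/29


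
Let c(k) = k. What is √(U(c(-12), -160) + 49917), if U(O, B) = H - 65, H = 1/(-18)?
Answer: √1794670/6 ≈ 223.28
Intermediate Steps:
H = -1/18 ≈ -0.055556
U(O, B) = -1171/18 (U(O, B) = -1/18 - 65 = -1171/18)
√(U(c(-12), -160) + 49917) = √(-1171/18 + 49917) = √(897335/18) = √1794670/6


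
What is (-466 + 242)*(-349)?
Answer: 78176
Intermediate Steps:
(-466 + 242)*(-349) = -224*(-349) = 78176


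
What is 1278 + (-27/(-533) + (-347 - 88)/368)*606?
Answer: 58094559/98072 ≈ 592.37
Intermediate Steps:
1278 + (-27/(-533) + (-347 - 88)/368)*606 = 1278 + (-27*(-1/533) - 435*1/368)*606 = 1278 + (27/533 - 435/368)*606 = 1278 - 221919/196144*606 = 1278 - 67241457/98072 = 58094559/98072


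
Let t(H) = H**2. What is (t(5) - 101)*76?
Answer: -5776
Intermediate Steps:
(t(5) - 101)*76 = (5**2 - 101)*76 = (25 - 101)*76 = -76*76 = -5776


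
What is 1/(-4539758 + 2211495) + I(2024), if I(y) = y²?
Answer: 9537906327487/2328263 ≈ 4.0966e+6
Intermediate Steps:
1/(-4539758 + 2211495) + I(2024) = 1/(-4539758 + 2211495) + 2024² = 1/(-2328263) + 4096576 = -1/2328263 + 4096576 = 9537906327487/2328263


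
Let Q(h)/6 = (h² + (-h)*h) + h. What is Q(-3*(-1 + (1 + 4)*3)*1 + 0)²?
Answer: 63504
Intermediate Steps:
Q(h) = 6*h (Q(h) = 6*((h² + (-h)*h) + h) = 6*((h² - h²) + h) = 6*(0 + h) = 6*h)
Q(-3*(-1 + (1 + 4)*3)*1 + 0)² = (6*(-3*(-1 + (1 + 4)*3)*1 + 0))² = (6*(-3*(-1 + 5*3)*1 + 0))² = (6*(-3*(-1 + 15)*1 + 0))² = (6*(-3*14*1 + 0))² = (6*(-42*1 + 0))² = (6*(-42 + 0))² = (6*(-42))² = (-252)² = 63504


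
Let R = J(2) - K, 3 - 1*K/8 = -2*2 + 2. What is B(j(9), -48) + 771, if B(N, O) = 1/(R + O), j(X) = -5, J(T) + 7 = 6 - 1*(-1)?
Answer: 67847/88 ≈ 770.99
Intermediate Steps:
J(T) = 0 (J(T) = -7 + (6 - 1*(-1)) = -7 + (6 + 1) = -7 + 7 = 0)
K = 40 (K = 24 - 8*(-2*2 + 2) = 24 - 8*(-4 + 2) = 24 - 8*(-2) = 24 + 16 = 40)
R = -40 (R = 0 - 1*40 = 0 - 40 = -40)
B(N, O) = 1/(-40 + O)
B(j(9), -48) + 771 = 1/(-40 - 48) + 771 = 1/(-88) + 771 = -1/88 + 771 = 67847/88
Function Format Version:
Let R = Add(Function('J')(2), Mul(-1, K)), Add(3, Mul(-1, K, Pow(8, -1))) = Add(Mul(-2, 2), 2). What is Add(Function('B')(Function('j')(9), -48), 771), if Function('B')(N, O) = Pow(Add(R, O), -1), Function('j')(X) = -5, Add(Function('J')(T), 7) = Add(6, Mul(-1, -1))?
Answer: Rational(67847, 88) ≈ 770.99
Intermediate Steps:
Function('J')(T) = 0 (Function('J')(T) = Add(-7, Add(6, Mul(-1, -1))) = Add(-7, Add(6, 1)) = Add(-7, 7) = 0)
K = 40 (K = Add(24, Mul(-8, Add(Mul(-2, 2), 2))) = Add(24, Mul(-8, Add(-4, 2))) = Add(24, Mul(-8, -2)) = Add(24, 16) = 40)
R = -40 (R = Add(0, Mul(-1, 40)) = Add(0, -40) = -40)
Function('B')(N, O) = Pow(Add(-40, O), -1)
Add(Function('B')(Function('j')(9), -48), 771) = Add(Pow(Add(-40, -48), -1), 771) = Add(Pow(-88, -1), 771) = Add(Rational(-1, 88), 771) = Rational(67847, 88)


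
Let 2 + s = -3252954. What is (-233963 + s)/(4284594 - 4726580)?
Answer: 3486919/441986 ≈ 7.8892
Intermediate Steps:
s = -3252956 (s = -2 - 3252954 = -3252956)
(-233963 + s)/(4284594 - 4726580) = (-233963 - 3252956)/(4284594 - 4726580) = -3486919/(-441986) = -3486919*(-1/441986) = 3486919/441986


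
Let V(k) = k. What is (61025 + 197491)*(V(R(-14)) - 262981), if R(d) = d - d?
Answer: -67984796196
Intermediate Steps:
R(d) = 0
(61025 + 197491)*(V(R(-14)) - 262981) = (61025 + 197491)*(0 - 262981) = 258516*(-262981) = -67984796196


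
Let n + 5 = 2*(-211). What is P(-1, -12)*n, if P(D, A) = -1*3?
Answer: 1281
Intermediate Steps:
P(D, A) = -3
n = -427 (n = -5 + 2*(-211) = -5 - 422 = -427)
P(-1, -12)*n = -3*(-427) = 1281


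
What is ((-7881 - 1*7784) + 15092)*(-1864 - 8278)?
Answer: 5811366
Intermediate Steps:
((-7881 - 1*7784) + 15092)*(-1864 - 8278) = ((-7881 - 7784) + 15092)*(-10142) = (-15665 + 15092)*(-10142) = -573*(-10142) = 5811366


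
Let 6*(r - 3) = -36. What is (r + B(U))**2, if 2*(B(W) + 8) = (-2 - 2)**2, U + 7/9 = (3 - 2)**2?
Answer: 9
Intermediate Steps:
r = -3 (r = 3 + (1/6)*(-36) = 3 - 6 = -3)
U = 2/9 (U = -7/9 + (3 - 2)**2 = -7/9 + 1**2 = -7/9 + 1 = 2/9 ≈ 0.22222)
B(W) = 0 (B(W) = -8 + (-2 - 2)**2/2 = -8 + (1/2)*(-4)**2 = -8 + (1/2)*16 = -8 + 8 = 0)
(r + B(U))**2 = (-3 + 0)**2 = (-3)**2 = 9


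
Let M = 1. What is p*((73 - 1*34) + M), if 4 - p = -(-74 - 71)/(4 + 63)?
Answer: 4920/67 ≈ 73.433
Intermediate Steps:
p = 123/67 (p = 4 - (-1)*(-74 - 71)/(4 + 63) = 4 - (-1)*(-145/67) = 4 - (-1)*(-145*1/67) = 4 - (-1)*(-145)/67 = 4 - 1*145/67 = 4 - 145/67 = 123/67 ≈ 1.8358)
p*((73 - 1*34) + M) = 123*((73 - 1*34) + 1)/67 = 123*((73 - 34) + 1)/67 = 123*(39 + 1)/67 = (123/67)*40 = 4920/67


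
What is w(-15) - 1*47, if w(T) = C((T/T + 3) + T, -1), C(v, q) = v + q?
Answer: -59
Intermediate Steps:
C(v, q) = q + v
w(T) = 3 + T (w(T) = -1 + ((T/T + 3) + T) = -1 + ((1 + 3) + T) = -1 + (4 + T) = 3 + T)
w(-15) - 1*47 = (3 - 15) - 1*47 = -12 - 47 = -59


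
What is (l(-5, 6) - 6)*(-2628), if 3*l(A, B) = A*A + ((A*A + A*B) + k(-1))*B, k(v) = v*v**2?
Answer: 25404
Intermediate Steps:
k(v) = v**3
l(A, B) = A**2/3 + B*(-1 + A**2 + A*B)/3 (l(A, B) = (A*A + ((A*A + A*B) + (-1)**3)*B)/3 = (A**2 + ((A**2 + A*B) - 1)*B)/3 = (A**2 + (-1 + A**2 + A*B)*B)/3 = (A**2 + B*(-1 + A**2 + A*B))/3 = A**2/3 + B*(-1 + A**2 + A*B)/3)
(l(-5, 6) - 6)*(-2628) = ((-1/3*6 + (1/3)*(-5)**2 + (1/3)*(-5)*6**2 + (1/3)*6*(-5)**2) - 6)*(-2628) = ((-2 + (1/3)*25 + (1/3)*(-5)*36 + (1/3)*6*25) - 6)*(-2628) = ((-2 + 25/3 - 60 + 50) - 6)*(-2628) = (-11/3 - 6)*(-2628) = -29/3*(-2628) = 25404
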